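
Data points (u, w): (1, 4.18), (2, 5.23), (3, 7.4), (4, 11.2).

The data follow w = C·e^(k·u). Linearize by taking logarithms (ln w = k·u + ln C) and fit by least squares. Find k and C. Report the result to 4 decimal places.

Let Y = ln w. Fitting Y = k·u + ln C by least squares:
AᵀA = [[30.0000, 10.0000]; [10.0000, 4]], rhs = [20.4072, 7.5021]ᵀ  (here Σu = 10.0000, Σ(u)² = 30.0000, Σln w = 7.5021, Σu·ln w = 20.4072).
Solving (det = 20.0000): k = 0.33039, ln C = 1.04956, so C = exp(1.04956) = 2.85639.

k = 0.3304, C = 2.8564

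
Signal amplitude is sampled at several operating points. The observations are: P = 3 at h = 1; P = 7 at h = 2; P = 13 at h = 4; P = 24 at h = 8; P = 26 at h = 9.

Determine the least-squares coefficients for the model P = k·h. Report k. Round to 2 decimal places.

k = 2.98

Entries of AᵀA: Σh·h = 166.
Moment sums: Σh·P = 495.
So AᵀA·[k]ᵀ = AᵀP: [[166]]·[k]ᵀ = [495]ᵀ.
k = 495/166 = 2.98193.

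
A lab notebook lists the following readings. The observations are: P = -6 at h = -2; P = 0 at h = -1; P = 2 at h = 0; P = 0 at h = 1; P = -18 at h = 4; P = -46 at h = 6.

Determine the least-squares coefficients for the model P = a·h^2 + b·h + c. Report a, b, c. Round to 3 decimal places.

AᵀA·[a, b, c]ᵀ = AᵀP reads: 1570·a + 272·b + 58·c = -1968;  272·a + 58·b + 8·c = -336;  58·a + 8·b + 6·c = -68.
(Σh^2·h^2 = 1570, Σh^2·h = 272, Σh^2 = 58, Σh·h = 58, Σh = 8, Σ1 = 6, Σh^2·P = -1968, Σh·P = -336, ΣP = -68.)
Solving the 3×3 system (Gaussian elimination) gives a = -357/247, b = 188/247, c = 401/247.

a = -1.445, b = 0.761, c = 1.623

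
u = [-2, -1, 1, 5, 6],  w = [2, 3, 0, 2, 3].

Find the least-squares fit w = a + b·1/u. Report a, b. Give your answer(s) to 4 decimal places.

a = 1.9674, b = -1.2243

With design matrix A, AᵀA = [[5, -2/15]; [-2/15, 1043/450]] and Aᵀw = [10, -31/10]ᵀ.
Δ = 5·(1043/450) − (-2/15)² = 5207/450.
a = (10·(1043/450) − (-2/15)·(-31/10))/(5207/450) = 10244/5207; b = (5·(-31/10) − (-2/15)·10)/(5207/450) = -6375/5207.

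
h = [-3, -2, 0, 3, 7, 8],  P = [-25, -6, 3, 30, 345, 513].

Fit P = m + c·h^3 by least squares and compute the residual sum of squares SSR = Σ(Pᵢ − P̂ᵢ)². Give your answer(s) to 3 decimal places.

SSR = 1.335

Normal-equation sums: Σ1 = 6, Σh^3 = 847, Σh^3·h^3 = 381315.
Right-hand side: ΣP = 860, Σh^3·P = 382524.
Normal equations: [[6, 847]; [847, 381315]]·[m, c]ᵀ = [860, 382524]ᵀ.
Δ = 6·381315 − 847² = 1570481.
m = (860·381315 − 847·382524)/1570481 = 357552/142771; c = (6·382524 − 847·860)/1570481 = 1566724/1570481.
Residuals: -893549/1570481, -822166/1570481, 70761/142771, 879810/1570481, 496541/1570481, -439007/1570481; SSR = 2097188/1570481.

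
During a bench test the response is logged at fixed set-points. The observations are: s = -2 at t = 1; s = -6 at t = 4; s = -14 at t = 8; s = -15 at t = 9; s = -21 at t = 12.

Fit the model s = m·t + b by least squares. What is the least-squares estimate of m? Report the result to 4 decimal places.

Entries of AᵀA: Σt·t = 306, Σt = 34, Σ1 = 5.
Right-hand side: Σt·s = -525, Σs = -58.
AᵀA·[m, b]ᵀ = Aᵀs becomes [[306, 34]; [34, 5]]·[m, b]ᵀ = [-525, -58]ᵀ.
det = 306·5 − 34² = 374.
m = ((-525)·5 − 34·(-58))/374 = -653/374; b = (306·(-58) − 34·(-525))/374 = 3/11.

m = -1.7460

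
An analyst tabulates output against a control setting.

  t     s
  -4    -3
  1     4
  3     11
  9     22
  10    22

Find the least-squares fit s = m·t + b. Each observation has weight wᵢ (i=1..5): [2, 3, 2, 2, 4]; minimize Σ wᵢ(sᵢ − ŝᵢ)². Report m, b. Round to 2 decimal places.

From the data, Σwᵢ·t·t = 615, Σwᵢ·t = 59, Σwᵢ·1 = 13.
For XᵀWs: Σwᵢ·t·s = 1378, Σwᵢ·s = 160.
Δ = 615·13 − 59² = 4514.
m = (1378·13 − 59·160)/4514 = 4237/2257; b = (615·160 − 59·1378)/4514 = 8549/2257.

m = 1.88, b = 3.79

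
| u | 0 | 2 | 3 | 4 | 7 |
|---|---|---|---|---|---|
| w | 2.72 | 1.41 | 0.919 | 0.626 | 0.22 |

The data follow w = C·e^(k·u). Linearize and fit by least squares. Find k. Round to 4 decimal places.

Taking logs, ln w = k·u + ln C, so regress ln w on u.
Σu = 16.0000, Σ(u)² = 78.0000, Σln w = -0.7228, Σu·ln w = -12.0387.
Normal system: [[78.0000, 16.0000]; [16.0000, 5]]·[k, ln C]ᵀ = [-12.0387, -0.7228]ᵀ.
Solving (det = 134.0000): k = -0.36290, ln C = 1.01674.

k = -0.3629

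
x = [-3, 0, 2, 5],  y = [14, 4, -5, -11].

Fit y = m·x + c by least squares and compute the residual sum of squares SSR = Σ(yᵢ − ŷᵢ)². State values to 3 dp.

SSR = 7.559

The normal equations are: 38·m + 4·c = -107;  4·m + 4·c = 2.
(Σx·x = 38, Σx = 4, Σ1 = 4, Σx·y = -107, Σy = 2.)
Determinant 38·4 − 4² = 136.
m = ((-107)·4 − 4·2)/136 = -109/34; c = (38·2 − 4·(-107))/136 = 63/17.
Residuals: 23/34, 5/17, -39/17, 45/34; SSR = 257/34.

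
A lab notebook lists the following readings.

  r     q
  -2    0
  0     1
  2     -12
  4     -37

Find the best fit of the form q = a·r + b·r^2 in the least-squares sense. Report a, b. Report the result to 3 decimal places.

a = -3.045, b = -1.545

Normal-equation sums: Σr·r = 24, Σr·r^2 = 64, Σr^2·r^2 = 288.
And Σr·q = -172, Σr^2·q = -640.
Normal equations: [[24, 64]; [64, 288]]·[a, b]ᵀ = [-172, -640]ᵀ.
Determinant 24·288 − 64² = 2816.
a = ((-172)·288 − 64·(-640))/2816 = -67/22; b = (24·(-640) − 64·(-172))/2816 = -17/11.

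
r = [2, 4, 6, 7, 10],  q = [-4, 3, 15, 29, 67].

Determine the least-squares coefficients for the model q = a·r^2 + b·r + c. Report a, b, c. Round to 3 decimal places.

With design matrix M, MᵀM = [[13969, 1631, 205]; [1631, 205, 29]; [205, 29, 5]] and Mᵀq = [8693, 967, 110]ᵀ.
Row-reducing yields a = 7097/7826, b = -1175/602, c = -15105/3913.

a = 0.907, b = -1.952, c = -3.860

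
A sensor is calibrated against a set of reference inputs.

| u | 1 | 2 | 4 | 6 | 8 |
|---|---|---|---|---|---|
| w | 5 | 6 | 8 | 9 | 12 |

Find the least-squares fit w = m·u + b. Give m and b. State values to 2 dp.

m = 0.95, b = 4.03

From the data, Σu·u = 121, Σu = 21, Σ1 = 5.
And Σu·w = 199, Σw = 40.
So MᵀM·[m, b]ᵀ = Mᵀw: [[121, 21]; [21, 5]]·[m, b]ᵀ = [199, 40]ᵀ.
Eliminating b: 5·(row 1) − 21·(row 2) gives 164·m = 5·199 − 21·40 = 155, so m = 155/164.
Then b = (40 − 21·(155/164))/5 = 661/164.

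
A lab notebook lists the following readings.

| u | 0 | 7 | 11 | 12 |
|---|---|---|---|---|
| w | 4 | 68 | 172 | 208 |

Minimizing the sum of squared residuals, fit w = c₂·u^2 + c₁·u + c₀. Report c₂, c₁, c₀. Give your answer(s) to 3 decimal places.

Compute the Gram sums: Σu^2·u^2 = 37778, Σu^2·u = 3402, Σu^2 = 314, Σu·u = 314, Σu = 30, Σ1 = 4.
And Σu^2·w = 54096, Σu·w = 4864, Σw = 452.
Normal equations: [[37778, 3402, 314]; [3402, 314, 30]; [314, 30, 4]]·[c₂, c₁, c₀]ᵀ = [54096, 4864, 452]ᵀ.
Solving the 3×3 system (Gaussian elimination) gives c₂ = 14171/9034, c₁ = -17089/9034, c₀ = 18293/4517.

c₂ = 1.569, c₁ = -1.892, c₀ = 4.050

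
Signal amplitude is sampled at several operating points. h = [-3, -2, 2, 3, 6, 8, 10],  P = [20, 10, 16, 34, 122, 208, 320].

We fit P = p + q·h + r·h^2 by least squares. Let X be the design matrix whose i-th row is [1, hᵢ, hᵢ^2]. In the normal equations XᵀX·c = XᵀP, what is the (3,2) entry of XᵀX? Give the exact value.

Row 3 ↔ basis h^2, column 2 ↔ basis h, so (XᵀX)_{3,2} = Σᵢ (h^2)·(h) = (9)·(-3) + (4)·(-2) + (4)·(2) + (9)·(3) + (36)·(6) + (64)·(8) + (100)·(10) = 1728.

1728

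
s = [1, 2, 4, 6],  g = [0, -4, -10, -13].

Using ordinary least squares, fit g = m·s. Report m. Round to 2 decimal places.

With design matrix A, AᵀA = [[57]] and Aᵀg = [-126]ᵀ.
m = (-126)/57 = -2.21053.

m = -2.21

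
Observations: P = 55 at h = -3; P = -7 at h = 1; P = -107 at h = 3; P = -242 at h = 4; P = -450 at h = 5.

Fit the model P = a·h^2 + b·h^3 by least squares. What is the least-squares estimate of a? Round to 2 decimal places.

a = -2.96

Normal-equation sums: Σh^2·h^2 = 1044, Σh^2·h^3 = 4150, Σh^3·h^3 = 21180.
For AᵀP: Σh^2·P = -15597, Σh^3·P = -76119.
Δ = 1044·21180 − 4150² = 4889420.
a = ((-15597)·21180 − 4150·(-76119))/4889420 = -1445061/488942; b = (1044·(-76119) − 4150·(-15597))/4889420 = -7370343/2444710.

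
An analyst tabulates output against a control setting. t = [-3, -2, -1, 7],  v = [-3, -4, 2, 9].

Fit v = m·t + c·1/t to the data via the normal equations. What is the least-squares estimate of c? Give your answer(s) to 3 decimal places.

The normal system AᵀA·[m, c]ᵀ = Aᵀv is [[63, 4]; [4, 2437/1764]]·[m, c]ᵀ = [78, 16/7]ᵀ.
Determinant 63·(2437/1764) − 4² = 1989/28.
m = (78·(2437/1764) − 4·(16/7))/(1989/28) = 57986/41769; c = (63·(16/7) − 4·78)/(1989/28) = -1568/663.

c = -2.365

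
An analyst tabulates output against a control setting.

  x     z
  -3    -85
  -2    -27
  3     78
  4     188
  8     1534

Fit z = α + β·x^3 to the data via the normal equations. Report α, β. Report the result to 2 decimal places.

α = -3.53, β = 3.00

The normal system AᵀA·[α, β]ᵀ = Aᵀz is [[5, 568]; [568, 267762]]·[α, β]ᵀ = [1688, 802057]ᵀ.
Determinant 5·267762 − 568² = 1016186.
α = (1688·267762 − 568·802057)/1016186 = -1793060/508093; β = (5·802057 − 568·1688)/1016186 = 3051501/1016186.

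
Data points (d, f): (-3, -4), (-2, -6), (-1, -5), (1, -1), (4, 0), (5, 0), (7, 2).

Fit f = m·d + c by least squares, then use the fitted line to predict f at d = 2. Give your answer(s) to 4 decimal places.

f̂ = -1.6873

Setting ∂/∂m … = 0 gives: 105·m + 11·c = 42;  11·m + 7·c = -14.
Determinant 105·7 − 11² = 614.
m = (42·7 − 11·(-14))/614 = 224/307; c = (105·(-14) − 11·42)/614 = -966/307.
At d = 2: f̂ = (224/307)·(2) + (-966/307)·(1) = -518/307.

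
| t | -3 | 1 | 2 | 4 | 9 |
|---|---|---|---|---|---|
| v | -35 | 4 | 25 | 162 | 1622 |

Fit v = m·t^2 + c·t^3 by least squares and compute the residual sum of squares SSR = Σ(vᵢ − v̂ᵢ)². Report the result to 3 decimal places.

SSR = 1.006

Forming AᵀA = [[6915, 59863]; [59863, 536331]] and Aᵀv = [133763, 1193955]ᵀ gives AᵀA·[m, c]ᵀ = Aᵀv.
Determinant 6915·536331 − 59863² = 125150096.
m = (133763·536331 − 59863·1193955)/125150096 = 66878847/31287524; c = (6915·1193955 − 59863·133763)/125150096 = 62186089/31287524.
Residuals: -4487140/7821881, -978710/7821881, 4296000/7821881, 4651910/7821881, -620390/7821881; SSR = 7871900/7821881.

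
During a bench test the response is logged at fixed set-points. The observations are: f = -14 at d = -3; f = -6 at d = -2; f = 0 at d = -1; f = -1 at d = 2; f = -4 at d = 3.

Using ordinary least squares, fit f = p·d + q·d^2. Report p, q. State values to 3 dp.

Entries of AᵀA: Σd·d = 27, Σd·d^2 = -1, Σd^2·d^2 = 195.
For Aᵀf: Σd·f = 40, Σd^2·f = -190.
So AᵀA·[p, q]ᵀ = Aᵀf: [[27, -1]; [-1, 195]]·[p, q]ᵀ = [40, -190]ᵀ.
Δ = 27·195 − (-1)² = 5264.
p = (40·195 − (-1)·(-190))/5264 = 3805/2632; q = (27·(-190) − (-1)·40)/5264 = -2545/2632.

p = 1.446, q = -0.967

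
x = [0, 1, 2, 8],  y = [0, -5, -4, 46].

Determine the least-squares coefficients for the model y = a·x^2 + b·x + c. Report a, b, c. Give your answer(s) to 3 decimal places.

From the data, Σx^2·x^2 = 4113, Σx^2·x = 521, Σx^2 = 69, Σx·x = 69, Σx = 11, Σ1 = 4.
For Mᵀy: Σx^2·y = 2923, Σx·y = 355, Σy = 37.
Row-reducing yields a = 929/706, b = -16637/3530, c = -861/1765.

a = 1.316, b = -4.713, c = -0.488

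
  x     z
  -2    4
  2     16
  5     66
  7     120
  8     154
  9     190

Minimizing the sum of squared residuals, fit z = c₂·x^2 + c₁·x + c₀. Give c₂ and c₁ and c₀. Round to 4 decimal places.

Setting ∂/∂c₂ … = 0 gives: 13715·c₂ + 1709·c₁ + 227·c₀ = 32856;  1709·c₂ + 227·c₁ + 29·c₀ = 4136;  227·c₂ + 29·c₁ + 6·c₀ = 550.
(Σx^2·x^2 = 13715, Σx^2·x = 1709, Σx^2 = 227, Σx·x = 227, Σx = 29, Σ1 = 6, Σx^2·z = 32856, Σx·z = 4136, Σz = 550.)
Solving the 3×3 system (Gaussian elimination) gives c₂ = 1522/759, c₁ = 2192/759, c₀ = 466/253.

c₂ = 2.0053, c₁ = 2.8880, c₀ = 1.8419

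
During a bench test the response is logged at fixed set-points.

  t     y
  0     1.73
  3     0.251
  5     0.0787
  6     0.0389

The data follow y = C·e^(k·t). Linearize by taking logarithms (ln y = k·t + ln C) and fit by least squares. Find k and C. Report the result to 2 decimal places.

k = -0.63, C = 1.71

Linearized form: ln y = k·t + ln C. From the 4 transformed points,
Σt = 14.0000, Σ(t)² = 70.0000, Σln y = -6.6231, Σt·ln y = -36.3380.
Equations: 70.0000·k + 14.0000·ln C = -36.3380;  14.0000·k + 4·ln C = -6.6231.
Solving (det = 84.0000): k = -0.62654, ln C = 0.53713, so C = exp(0.53713) = 1.71108.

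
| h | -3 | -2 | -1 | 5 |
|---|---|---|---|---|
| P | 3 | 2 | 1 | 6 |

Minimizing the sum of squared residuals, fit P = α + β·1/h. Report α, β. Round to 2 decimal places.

α = 4.72, β = 4.22

The normal equations are: 4·α + (-49/30)·β = 12;  (-49/30)·α + (1261/900)·β = -9/5.
(Σ1 = 4, Σ1/h = -49/30, Σ1/h·1/h = 1261/900, ΣP = 12, Σ1/h·P = -9/5.)
Δ = 4·(1261/900) − (-49/30)² = 881/300.
α = (12·(1261/900) − (-49/30)·(-9/5))/(881/300) = 4162/881; β = (4·(-9/5) − (-49/30)·12)/(881/300) = 3720/881.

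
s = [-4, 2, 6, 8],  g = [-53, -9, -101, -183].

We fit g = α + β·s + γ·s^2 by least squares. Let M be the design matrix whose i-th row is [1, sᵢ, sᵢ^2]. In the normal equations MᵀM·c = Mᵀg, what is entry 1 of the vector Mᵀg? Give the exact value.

-346

Entry 1 ↔ basis 1, so (Mᵀg)_{1} = Σᵢ gᵢ = (1)·(-53) + (1)·(-9) + (1)·(-101) + (1)·(-183) = -346.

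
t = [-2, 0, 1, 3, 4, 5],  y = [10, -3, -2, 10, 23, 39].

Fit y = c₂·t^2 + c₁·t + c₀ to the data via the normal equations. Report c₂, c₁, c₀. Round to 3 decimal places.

c₂ = 2.069, c₁ = -2.008, c₀ = -2.450

Compute the Gram sums: Σt^2·t^2 = 979, Σt^2·t = 209, Σt^2 = 55, Σt·t = 55, Σt = 11, Σ1 = 6.
And Σt^2·y = 1471, Σt·y = 295, Σy = 77.
Row-reducing yields c₂ = 2731/1320, c₁ = -241/120, c₀ = -49/20.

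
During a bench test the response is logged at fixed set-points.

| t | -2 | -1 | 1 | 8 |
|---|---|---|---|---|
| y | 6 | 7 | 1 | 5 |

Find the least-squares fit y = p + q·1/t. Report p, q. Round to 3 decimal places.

Entries of XᵀX: Σ1 = 4, Σ1/t = -3/8, Σ1/t·1/t = 145/64.
Moment sums: Σy = 19, Σ1/t·y = -67/8.
Eliminating q: (145/64)·(row 1) − (-3/8)·(row 2) gives (571/64)·p = (145/64)·19 − (-3/8)·(-67/8) = 1277/32, so p = 2554/571.
Then q = ((-67/8) − (-3/8)·(2554/571))/(145/64) = -1688/571.

p = 4.473, q = -2.956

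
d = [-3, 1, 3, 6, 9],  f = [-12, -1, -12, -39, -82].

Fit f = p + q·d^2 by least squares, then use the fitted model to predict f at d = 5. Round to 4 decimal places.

f̂ = -27.0148

The normal equations are: 5·p + 136·q = -146;  136·p + 8020·q = -8263.
Eliminating q: 8020·(row 1) − 136·(row 2) gives 21604·p = 8020·(-146) − 136·(-8263) = -47152, so p = -11788/5401.
Then q = ((-8263) − 136·(-11788/5401))/8020 = -21459/21604.
At d = 5: f̂ = (-11788/5401)·(1) + (-21459/21604)·(25) = -53057/1964.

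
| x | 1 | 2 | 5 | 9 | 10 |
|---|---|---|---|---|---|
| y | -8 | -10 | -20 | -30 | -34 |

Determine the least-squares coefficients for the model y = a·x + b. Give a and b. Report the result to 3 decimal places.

The normal equations are: 211·a + 27·b = -738;  27·a + 5·b = -102.
(Σx·x = 211, Σx = 27, Σ1 = 5, Σx·y = -738, Σy = -102.)
Δ = 211·5 − 27² = 326.
a = ((-738)·5 − 27·(-102))/326 = -468/163; b = (211·(-102) − 27·(-738))/326 = -798/163.

a = -2.871, b = -4.896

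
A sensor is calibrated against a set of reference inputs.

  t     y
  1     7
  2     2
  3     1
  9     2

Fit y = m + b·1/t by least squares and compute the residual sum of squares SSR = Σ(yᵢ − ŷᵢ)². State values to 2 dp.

Compute the Gram sums: Σ1 = 4, Σ1/t = 35/18, Σ1/t·1/t = 445/324.
Moment sums: Σy = 12, Σ1/t·y = 77/9.
det = 4·(445/324) − (35/18)² = 185/108.
m = (12·(445/324) − (35/18)·(77/9))/(185/108) = -10/111; b = (4·(77/9) − (35/18)·12)/(185/108) = 1176/185.
Residuals: 11/15, -604/555, -571/555, 256/185; SSR = 2606/555.

SSR = 4.70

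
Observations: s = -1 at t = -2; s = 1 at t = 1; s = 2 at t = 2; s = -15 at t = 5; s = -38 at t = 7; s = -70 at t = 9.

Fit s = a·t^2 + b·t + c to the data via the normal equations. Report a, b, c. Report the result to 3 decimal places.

The normal system XᵀX·[a, b, c]ᵀ = Xᵀs is [[9620, 1198, 164]; [1198, 164, 22]; [164, 22, 6]]·[a, b, c]ᵀ = [-7902, -964, -121]ᵀ.
Inverting the 3×3 Gram matrix, [a, b, c]ᵀ = [-21727/21630, 51269/54075, 137453/36050]ᵀ.

a = -1.004, b = 0.948, c = 3.813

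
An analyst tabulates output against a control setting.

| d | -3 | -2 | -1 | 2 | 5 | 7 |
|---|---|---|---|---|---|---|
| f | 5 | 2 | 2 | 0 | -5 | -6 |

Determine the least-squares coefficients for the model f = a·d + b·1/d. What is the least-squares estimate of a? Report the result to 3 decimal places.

The normal equations are: 92·a + 6·b = -88;  6·a + (36857/22050)·b = -137/21.
(Σd·d = 92, Σd·1/d = 6, Σ1/d·1/d = 36857/22050, Σd·f = -88, Σ1/d·f = -137/21.)
Determinant 92·(36857/22050) − 6² = 1298522/11025.
a = ((-88)·(36857/22050) − 6·(-137/21))/(1298522/11025) = -595079/649261; b = (92·(-137/21) − 6·(-88))/(1298522/11025) = -397950/649261.

a = -0.917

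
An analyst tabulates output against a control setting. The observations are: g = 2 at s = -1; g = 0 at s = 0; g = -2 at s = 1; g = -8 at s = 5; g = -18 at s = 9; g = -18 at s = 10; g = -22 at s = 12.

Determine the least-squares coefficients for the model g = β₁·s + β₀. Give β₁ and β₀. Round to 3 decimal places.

XᵀX·[β₁, β₀]ᵀ = Xᵀg reads: 352·β₁ + 36·β₀ = -650;  36·β₁ + 7·β₀ = -66.
(Σs·s = 352, Σs = 36, Σ1 = 7, Σs·g = -650, Σg = -66.)
det = 352·7 − 36² = 1168.
β₁ = ((-650)·7 − 36·(-66))/1168 = -1087/584; β₀ = (352·(-66) − 36·(-650))/1168 = 21/146.

β₁ = -1.861, β₀ = 0.144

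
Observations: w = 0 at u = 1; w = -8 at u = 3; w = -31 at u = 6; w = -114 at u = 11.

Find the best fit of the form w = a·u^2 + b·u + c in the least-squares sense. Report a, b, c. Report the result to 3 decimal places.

Forming XᵀX = [[16019, 1575, 167]; [1575, 167, 21]; [167, 21, 4]] and Xᵀw = [-14982, -1464, -153]ᵀ gives XᵀX·[a, b, c]ᵀ = Xᵀw.
Solving the 3×3 system (Gaussian elimination) gives a = -5271/5170, b = 4659/5170, c = -1074/2585.

a = -1.020, b = 0.901, c = -0.415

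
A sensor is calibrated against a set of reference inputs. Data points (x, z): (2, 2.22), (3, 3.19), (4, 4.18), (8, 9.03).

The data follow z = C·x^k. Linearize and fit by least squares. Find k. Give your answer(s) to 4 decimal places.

Taking logs, ln z = k·ln x + ln C, so regress ln z on ln x.
AᵀA = [[7.9333, 5.2575]; [5.2575, 4]], rhs = [8.3860, 5.5884]ᵀ  (here Σln x = 5.2575, Σ(ln x)² = 7.9333, Σln z = 5.5884, Σln x·ln z = 8.3860).
Solving (det = 4.0919): k = 1.01734, ln C = 0.05993.

k = 1.0173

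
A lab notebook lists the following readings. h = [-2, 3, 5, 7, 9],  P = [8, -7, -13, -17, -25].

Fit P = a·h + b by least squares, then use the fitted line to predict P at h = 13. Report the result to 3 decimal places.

Sums needed: Σh·h = 168, Σh = 22, Σ1 = 5.
Right-hand side: Σh·P = -446, ΣP = -54.
Eliminating b: 5·(row 1) − 22·(row 2) gives 356·a = 5·(-446) − 22·(-54) = -1042, so a = -521/178.
Then b = ((-54) − 22·(-521/178))/5 = 185/89.
At h = 13: P̂ = (-521/178)·(13) + (185/89)·(1) = -6403/178.

P̂ = -35.972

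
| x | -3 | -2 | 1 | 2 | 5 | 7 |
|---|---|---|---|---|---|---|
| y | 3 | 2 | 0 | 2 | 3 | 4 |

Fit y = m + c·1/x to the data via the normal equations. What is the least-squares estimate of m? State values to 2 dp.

MᵀM·[m, c]ᵀ = Mᵀy reads: 6·m + (106/105)·c = 14;  (106/105)·m + (36857/22050)·c = 6/35.
(Σ1 = 6, Σ1/x = 106/105, Σ1/x·1/x = 36857/22050, Σy = 14, Σ1/x·y = 6/35.)
Determinant 6·(36857/22050) − (106/105)² = 19867/2205.
m = (14·(36857/22050) − (106/105)·(6/35))/(19867/2205) = 256091/99335; c = (6·(6/35) − (106/105)·14)/(19867/2205) = -28896/19867.

m = 2.58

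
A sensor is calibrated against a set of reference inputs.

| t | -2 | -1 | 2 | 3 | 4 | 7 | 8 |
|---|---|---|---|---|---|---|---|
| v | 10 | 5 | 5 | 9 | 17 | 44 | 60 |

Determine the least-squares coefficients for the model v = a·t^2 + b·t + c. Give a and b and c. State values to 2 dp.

The normal system XᵀX·[a, b, c]ᵀ = Xᵀv is [[6867, 945, 147]; [945, 147, 21]; [147, 21, 7]]·[a, b, c]ᵀ = [6414, 868, 150]ᵀ.
Solving the 3×3 system (Gaussian elimination) gives a = 1, b = -43/42, c = 7/2.

a = 1.00, b = -1.02, c = 3.50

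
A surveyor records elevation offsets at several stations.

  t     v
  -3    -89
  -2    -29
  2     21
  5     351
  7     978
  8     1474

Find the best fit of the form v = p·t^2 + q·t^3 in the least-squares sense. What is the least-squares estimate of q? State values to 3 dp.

Forming XᵀX = [[7235, 52457]; [52457, 396275]] and Xᵀv = [150200, 1136820]ᵀ gives XᵀX·[p, q]ᵀ = Xᵀv.
Determinant 7235·396275 − 52457² = 115312776.
p = (150200·396275 − 52457·1136820)/115312776 = -28415435/28828194; q = (7235·1136820 − 52457·150200)/115312776 = 86462825/28828194.

q = 2.999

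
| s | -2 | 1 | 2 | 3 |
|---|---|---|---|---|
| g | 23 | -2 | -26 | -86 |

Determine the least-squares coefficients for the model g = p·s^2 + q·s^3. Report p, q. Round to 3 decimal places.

Forming XᵀX = [[114, 244]; [244, 858]] and Xᵀg = [-788, -2716]ᵀ gives XᵀX·[p, q]ᵀ = Xᵀg.
det = 114·858 − 244² = 38276.
p = ((-788)·858 − 244·(-2716))/38276 = -3350/9569; q = (114·(-2716) − 244·(-788))/38276 = -29338/9569.

p = -0.350, q = -3.066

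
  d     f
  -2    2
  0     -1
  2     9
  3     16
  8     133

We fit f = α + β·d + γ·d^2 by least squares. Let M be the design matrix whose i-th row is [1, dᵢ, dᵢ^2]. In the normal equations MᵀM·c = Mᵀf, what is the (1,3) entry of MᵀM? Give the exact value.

Row 1 ↔ basis 1, column 3 ↔ basis d^2, so (MᵀM)_{1,3} = Σᵢ d^2 = (1)·(4) + (1)·(0) + (1)·(4) + (1)·(9) + (1)·(64) = 81.

81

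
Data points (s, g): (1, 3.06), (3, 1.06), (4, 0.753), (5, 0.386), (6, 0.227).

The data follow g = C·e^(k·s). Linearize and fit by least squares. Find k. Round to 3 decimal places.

Let Y = ln g. Fitting Y = k·s + ln C by least squares:
AᵀA = [[87.0000, 19.0000]; [19.0000, 5]], rhs = [-13.4980, -1.5417]ᵀ  (here Σs = 19.0000, Σ(s)² = 87.0000, Σln g = -1.5417, Σs·ln g = -13.4980).
Δ = 87.0000·5 − (19.0000)² = 74.0000; k = (-13.4980·5 − 19.0000·-1.5417)/74.0000 = -0.51617, ln C = (87.0000·-1.5417 − 19.0000·-13.4980)/74.0000 = 1.65312.

k = -0.516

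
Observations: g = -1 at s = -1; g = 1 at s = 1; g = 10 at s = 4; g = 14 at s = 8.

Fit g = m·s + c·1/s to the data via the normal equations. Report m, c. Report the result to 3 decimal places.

The normal system AᵀA·[m, c]ᵀ = Aᵀg is [[82, 4]; [4, 133/64]]·[m, c]ᵀ = [154, 25/4]ᵀ.
Δ = 82·(133/64) − 4² = 4941/32.
m = (154·(133/64) − 4·(25/4))/(4941/32) = 1049/549; c = (82·(25/4) − 4·154)/(4941/32) = -368/549.

m = 1.911, c = -0.670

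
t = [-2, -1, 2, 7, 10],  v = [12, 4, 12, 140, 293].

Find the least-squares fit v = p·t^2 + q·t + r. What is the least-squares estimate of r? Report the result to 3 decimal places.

r = -0.125

Forming XᵀX = [[12434, 1342, 158]; [1342, 158, 16]; [158, 16, 5]] and Xᵀv = [36260, 3906, 461]ᵀ gives XᵀX·[p, q, r]ᵀ = Xᵀv.
Solving the 3×3 system (Gaussian elimination) gives p = 59089/19824, q = -3851/6608, r = -1235/9912.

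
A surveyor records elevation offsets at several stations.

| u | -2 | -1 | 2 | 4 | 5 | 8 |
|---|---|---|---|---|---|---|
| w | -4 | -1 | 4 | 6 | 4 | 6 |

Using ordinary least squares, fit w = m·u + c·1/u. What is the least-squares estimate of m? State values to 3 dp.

The normal system XᵀX·[m, c]ᵀ = Xᵀw is [[114, 6]; [6, 2589/1600]]·[m, c]ᵀ = [109, 161/20]ᵀ.
Determinant 114·(2589/1600) − 6² = 118773/800.
m = (109·(2589/1600) − 6·(161/20))/(118773/800) = 22769/26394; c = (114·(161/20) − 6·109)/(118773/800) = 23440/13197.

m = 0.863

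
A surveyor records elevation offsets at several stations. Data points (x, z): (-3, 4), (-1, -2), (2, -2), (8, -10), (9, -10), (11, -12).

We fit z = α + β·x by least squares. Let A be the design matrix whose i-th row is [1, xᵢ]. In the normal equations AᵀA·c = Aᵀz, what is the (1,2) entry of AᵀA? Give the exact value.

Row 1 ↔ basis 1, column 2 ↔ basis x, so (AᵀA)_{1,2} = Σᵢ x = (1)·(-3) + (1)·(-1) + (1)·(2) + (1)·(8) + (1)·(9) + (1)·(11) = 26.

26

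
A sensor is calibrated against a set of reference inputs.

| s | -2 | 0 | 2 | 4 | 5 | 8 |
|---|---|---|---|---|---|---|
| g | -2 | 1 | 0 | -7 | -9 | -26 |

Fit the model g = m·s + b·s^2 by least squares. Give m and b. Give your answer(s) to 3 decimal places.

m = 0.279, b = -0.440

The normal equations are: 113·m + 701·b = -277;  701·m + 5009·b = -2009.
(Σs·s = 113, Σs·s^2 = 701, Σs^2·s^2 = 5009, Σs·g = -277, Σs^2·g = -2009.)
Eliminating b: 5009·(row 1) − 701·(row 2) gives 74616·m = 5009·(-277) − 701·(-2009) = 20816, so m = 2602/9327.
Then b = ((-2009) − 701·(2602/9327))/5009 = -4105/9327.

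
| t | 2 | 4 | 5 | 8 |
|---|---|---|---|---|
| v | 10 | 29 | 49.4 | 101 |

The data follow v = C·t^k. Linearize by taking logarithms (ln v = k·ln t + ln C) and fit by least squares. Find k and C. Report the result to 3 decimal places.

Taking logs, ln v = k·ln t + ln C, so regress ln v on ln t.
Σln t = 5.7683, Σ(ln t)² = 9.3166, Σln v = 14.1850, Σln t·ln v = 22.1377.
Equations: 9.3166·k + 5.7683·ln C = 22.1377;  5.7683·k + 4·ln C = 14.1850.
Δ = 9.3166·4 − (5.7683)² = 3.9930; k = (22.1377·4 − 5.7683·14.1850)/3.9930 = 1.68480, ln C = (9.3166·14.1850 − 5.7683·22.1377)/3.9930 = 1.11662, so C = exp(1.11662) = 3.05450.

k = 1.685, C = 3.055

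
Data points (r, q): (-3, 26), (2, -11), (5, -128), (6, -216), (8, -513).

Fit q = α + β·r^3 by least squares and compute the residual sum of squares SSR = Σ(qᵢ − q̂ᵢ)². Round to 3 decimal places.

SSR = 6.110

From the data, Σ1 = 5, Σr^3 = 834, Σr^3·r^3 = 325218.
Moment sums: Σq = -842, Σr^3·q = -326102.
MᵀM·[α, β]ᵀ = Mᵀq becomes [[5, 834]; [834, 325218]]·[α, β]ᵀ = [-842, -326102]ᵀ.
Determinant 5·325218 − 834² = 930534.
α = ((-842)·325218 − 834·(-326102))/930534 = -310748/155089; β = (5·(-326102) − 834·(-842))/930534 = -464141/465267.
Residuals: 165793/155089, -472565/465267, -54937/42297, 229676/155089, -109535/465267; SSR = 2842772/465267.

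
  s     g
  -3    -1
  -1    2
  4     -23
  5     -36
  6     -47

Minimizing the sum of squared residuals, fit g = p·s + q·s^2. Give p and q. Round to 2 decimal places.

Normal-equation sums: Σs·s = 87, Σs·s^2 = 377, Σs^2·s^2 = 2259.
Moment sums: Σs·g = -553, Σs^2·g = -2967.
AᵀA·[p, q]ᵀ = Aᵀg becomes [[87, 377]; [377, 2259]]·[p, q]ᵀ = [-553, -2967]ᵀ.
Determinant 87·2259 − 377² = 54404.
p = ((-553)·2259 − 377·(-2967))/54404 = -32667/13601; q = (87·(-2967) − 377·(-553))/54404 = -428/469.

p = -2.40, q = -0.91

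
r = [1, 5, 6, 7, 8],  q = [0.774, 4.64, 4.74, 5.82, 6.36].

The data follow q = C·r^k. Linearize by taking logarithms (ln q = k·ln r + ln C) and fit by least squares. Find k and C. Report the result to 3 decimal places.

k = 1.027, C = 0.790

Linearized form: ln q = k·ln r + ln C. From the 5 transformed points,
AᵀA = [[13.9113, 7.4265]; [7.4265, 5]], rhs = [12.5324, 6.4459]ᵀ  (here Σln r = 7.4265, Σ(ln r)² = 13.9113, Σln q = 6.4459, Σln r·ln q = 12.5324).
Δ = 13.9113·5 − (7.4265)² = 14.4030; k = (12.5324·5 − 7.4265·6.4459)/14.4030 = 1.02696, ln C = (13.9113·6.4459 − 7.4265·12.5324)/14.4030 = -0.23618, so C = exp(-0.23618) = 0.78964.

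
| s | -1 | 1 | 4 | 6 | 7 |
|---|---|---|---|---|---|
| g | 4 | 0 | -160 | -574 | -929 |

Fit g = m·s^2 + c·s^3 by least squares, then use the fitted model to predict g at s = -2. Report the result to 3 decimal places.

ĝ = 31.921

From the data, Σs^2·s^2 = 3955, Σs^2·s^3 = 25607, Σs^3·s^3 = 168403.
Right-hand side: Σs^2·g = -68741, Σs^3·g = -452875.
MᵀM·[m, c]ᵀ = Mᵀg becomes [[3955, 25607]; [25607, 168403]]·[m, c]ᵀ = [-68741, -452875]ᵀ.
det = 3955·168403 − 25607² = 10315416.
m = ((-68741)·168403 − 25607·(-452875))/10315416 = 118273/59284; c = (3955·(-452875) − 25607·(-68741))/10315416 = -5144973/1719236.
At s = -2: ĝ = (118273/59284)·(4) + (-5144973/1719236)·(-8) = 13719863/429809.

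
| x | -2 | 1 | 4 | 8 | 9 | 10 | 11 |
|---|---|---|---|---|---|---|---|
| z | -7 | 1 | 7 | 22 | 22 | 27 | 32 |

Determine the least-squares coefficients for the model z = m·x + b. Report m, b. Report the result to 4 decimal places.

m = 2.9270, b = -2.2870

Entries of MᵀM: Σx·x = 387, Σx = 41, Σ1 = 7.
Right-hand side: Σx·z = 1039, Σz = 104.
Normal equations: [[387, 41]; [41, 7]]·[m, b]ᵀ = [1039, 104]ᵀ.
det = 387·7 − 41² = 1028.
m = (1039·7 − 41·104)/1028 = 3009/1028; b = (387·104 − 41·1039)/1028 = -2351/1028.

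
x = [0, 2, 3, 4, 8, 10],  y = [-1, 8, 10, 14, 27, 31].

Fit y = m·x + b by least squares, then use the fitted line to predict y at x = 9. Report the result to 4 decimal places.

ŷ = 29.1515

Forming AᵀA = [[193, 27]; [27, 6]] and Aᵀy = [628, 89]ᵀ gives AᵀA·[m, b]ᵀ = Aᵀy.
Eliminating b: 6·(row 1) − 27·(row 2) gives 429·m = 6·628 − 27·89 = 1365, so m = 35/11.
Then b = (89 − 27·(35/11))/6 = 17/33.
At x = 9: ŷ = (35/11)·(9) + (17/33)·(1) = 962/33.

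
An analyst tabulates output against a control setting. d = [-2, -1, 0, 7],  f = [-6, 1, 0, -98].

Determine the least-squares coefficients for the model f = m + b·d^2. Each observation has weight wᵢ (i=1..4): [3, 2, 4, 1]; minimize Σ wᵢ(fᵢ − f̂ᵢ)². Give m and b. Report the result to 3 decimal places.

From the data, Σwᵢ·1 = 10, Σwᵢ·d^2 = 63, Σwᵢ·d^2·d^2 = 2451.
For MᵀWf: Σwᵢ·f = -114, Σwᵢ·d^2·f = -4872.
So MᵀWM·[m, b]ᵀ = MᵀWf: [[10, 63]; [63, 2451]]·[m, b]ᵀ = [-114, -4872]ᵀ.
Eliminating b: 2451·(row 1) − 63·(row 2) gives 20541·m = 2451·(-114) − 63·(-4872) = 27522, so m = 9174/6847.
Then b = ((-4872) − 63·(9174/6847))/2451 = -13846/6847.

m = 1.340, b = -2.022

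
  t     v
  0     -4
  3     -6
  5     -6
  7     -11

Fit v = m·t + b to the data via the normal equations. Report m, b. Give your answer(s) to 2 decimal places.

m = -0.89, b = -3.42

Entries of MᵀM: Σt·t = 83, Σt = 15, Σ1 = 4.
And Σt·v = -125, Σv = -27.
So MᵀM·[m, b]ᵀ = Mᵀv: [[83, 15]; [15, 4]]·[m, b]ᵀ = [-125, -27]ᵀ.
Δ = 83·4 − 15² = 107.
m = ((-125)·4 − 15·(-27))/107 = -95/107; b = (83·(-27) − 15·(-125))/107 = -366/107.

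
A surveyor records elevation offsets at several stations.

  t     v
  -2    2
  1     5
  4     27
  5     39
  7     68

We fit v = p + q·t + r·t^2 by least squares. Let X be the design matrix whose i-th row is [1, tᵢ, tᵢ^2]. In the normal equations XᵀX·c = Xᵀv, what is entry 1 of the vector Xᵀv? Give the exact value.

141

Entry 1 ↔ basis 1, so (Xᵀv)_{1} = Σᵢ vᵢ = (1)·(2) + (1)·(5) + (1)·(27) + (1)·(39) + (1)·(68) = 141.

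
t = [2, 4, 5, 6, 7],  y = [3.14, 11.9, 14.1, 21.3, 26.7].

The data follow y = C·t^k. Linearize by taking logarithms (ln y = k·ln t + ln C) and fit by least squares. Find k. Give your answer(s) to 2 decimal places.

k = 1.70

Linearized form: ln y = k·ln t + ln C. From the 5 transformed points,
Σln t = 7.4265, Σ(ln t)² = 11.9895, Σln y = 12.6103, Σln t·ln y = 20.3573.
Equations: 11.9895·k + 7.4265·ln C = 20.3573;  7.4265·k + 5·ln C = 12.6103.
Solving (det = 4.7940): k = 1.69702, ln C = 0.00147.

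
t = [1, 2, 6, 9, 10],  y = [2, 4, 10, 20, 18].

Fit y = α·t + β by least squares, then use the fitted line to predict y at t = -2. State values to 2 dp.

Sums needed: Σt·t = 222, Σt = 28, Σ1 = 5.
Right-hand side: Σt·y = 430, Σy = 54.
AᵀA·[α, β]ᵀ = Aᵀy becomes [[222, 28]; [28, 5]]·[α, β]ᵀ = [430, 54]ᵀ.
Determinant 222·5 − 28² = 326.
α = (430·5 − 28·54)/326 = 319/163; β = (222·54 − 28·430)/326 = -26/163.
At t = -2: ŷ = (319/163)·(-2) + (-26/163)·(1) = -664/163.

ŷ = -4.07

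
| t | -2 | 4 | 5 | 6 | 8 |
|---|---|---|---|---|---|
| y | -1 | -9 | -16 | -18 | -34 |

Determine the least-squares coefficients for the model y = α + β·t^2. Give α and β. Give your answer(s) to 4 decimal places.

α = -0.1537, β = -0.5326

From the data, Σ1 = 5, Σt^2 = 145, Σt^2·t^2 = 6289.
Right-hand side: Σy = -78, Σt^2·y = -3372.
So MᵀM·[α, β]ᵀ = Mᵀy: [[5, 145]; [145, 6289]]·[α, β]ᵀ = [-78, -3372]ᵀ.
Eliminating β: 6289·(row 1) − 145·(row 2) gives 10420·α = 6289·(-78) − 145·(-3372) = -1602, so α = -801/5210.
Then β = ((-3372) − 145·(-801/5210))/6289 = -555/1042.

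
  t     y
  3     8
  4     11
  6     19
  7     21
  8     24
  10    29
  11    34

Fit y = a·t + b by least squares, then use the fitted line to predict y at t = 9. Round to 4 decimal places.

Sums needed: Σt·t = 395, Σt = 49, Σ1 = 7.
Moment sums: Σt·y = 1185, Σy = 146.
AᵀA·[a, b]ᵀ = Aᵀy becomes [[395, 49]; [49, 7]]·[a, b]ᵀ = [1185, 146]ᵀ.
Eliminating b: 7·(row 1) − 49·(row 2) gives 364·a = 7·1185 − 49·146 = 1141, so a = 163/52.
Then b = (146 − 49·(163/52))/7 = -395/364.
At t = 9: ŷ = (163/52)·(9) + (-395/364)·(1) = 4937/182.

ŷ = 27.1264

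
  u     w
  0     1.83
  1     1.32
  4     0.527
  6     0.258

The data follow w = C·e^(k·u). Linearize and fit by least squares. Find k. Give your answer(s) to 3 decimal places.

k = -0.323

With ln wᵢ as the transformed response and uᵢ as the regressor:
XᵀX = [[53.0000, 11.0000]; [11.0000, 4]], rhs = [-10.4134, -1.1134]ᵀ  (here Σu = 11.0000, Σ(u)² = 53.0000, Σln w = -1.1134, Σu·ln w = -10.4134).
Δ = 53.0000·4 − (11.0000)² = 91.0000; k = (-10.4134·4 − 11.0000·-1.1134)/91.0000 = -0.32314, ln C = (53.0000·-1.1134 − 11.0000·-10.4134)/91.0000 = 0.61029.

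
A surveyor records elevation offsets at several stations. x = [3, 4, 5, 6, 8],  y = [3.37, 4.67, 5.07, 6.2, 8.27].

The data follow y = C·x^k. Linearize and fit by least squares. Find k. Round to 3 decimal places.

Linearized form: ln y = k·ln x + ln C. From the 5 transformed points,
AᵀA = [[13.2535, 7.9655]; [7.9655, 5]], rhs = [13.7461, 8.3166]ᵀ  (here Σln x = 7.9655, Σ(ln x)² = 13.2535, Σln y = 8.3166, Σln x·ln y = 13.7461).
Δ = 13.2535·5 − (7.9655)² = 2.8177; k = (13.7461·5 − 7.9655·8.3166)/2.8177 = 0.88172, ln C = (13.2535·8.3166 − 7.9655·13.7461)/2.8177 = 0.25864.

k = 0.882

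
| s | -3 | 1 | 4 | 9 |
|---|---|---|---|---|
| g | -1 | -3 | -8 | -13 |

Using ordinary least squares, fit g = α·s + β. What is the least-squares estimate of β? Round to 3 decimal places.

Setting ∂/∂α … = 0 gives: 107·α + 11·β = -149;  11·α + 4·β = -25.
(Σs·s = 107, Σs = 11, Σ1 = 4, Σs·g = -149, Σg = -25.)
Eliminating β: 4·(row 1) − 11·(row 2) gives 307·α = 4·(-149) − 11·(-25) = -321, so α = -321/307.
Then β = ((-25) − 11·(-321/307))/4 = -1036/307.

β = -3.375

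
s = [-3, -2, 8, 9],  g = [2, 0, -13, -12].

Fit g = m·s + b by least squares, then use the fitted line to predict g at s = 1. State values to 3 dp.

From the data, Σs·s = 158, Σs = 12, Σ1 = 4.
And Σs·g = -218, Σg = -23.
Eliminating b: 4·(row 1) − 12·(row 2) gives 488·m = 4·(-218) − 12·(-23) = -596, so m = -149/122.
Then b = ((-23) − 12·(-149/122))/4 = -509/244.
At s = 1: ĝ = (-149/122)·(1) + (-509/244)·(1) = -807/244.

ĝ = -3.307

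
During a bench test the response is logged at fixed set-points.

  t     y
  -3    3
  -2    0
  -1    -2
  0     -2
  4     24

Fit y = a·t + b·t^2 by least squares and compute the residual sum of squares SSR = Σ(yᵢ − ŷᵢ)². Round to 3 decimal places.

The normal equations are: 30·a + 28·b = 89;  28·a + 354·b = 409.
Δ = 30·354 − 28² = 9836.
a = (89·354 − 28·409)/9836 = 10027/4918; b = (30·409 − 28·89)/9836 = 4889/4918.
Residuals: 417/2459, 249/2459, -2349/2459, -2, -150/2459; SSR = 12185/2459.

SSR = 4.955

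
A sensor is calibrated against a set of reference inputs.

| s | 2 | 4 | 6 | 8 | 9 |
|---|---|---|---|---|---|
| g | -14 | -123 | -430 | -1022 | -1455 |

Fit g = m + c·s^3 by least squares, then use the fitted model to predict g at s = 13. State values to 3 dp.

ĝ = -4392.717

With design matrix A, AᵀA = [[5, 1529]; [1529, 844401]] and Aᵀg = [-3044, -1684823]ᵀ.
det = 5·844401 − 1529² = 1884164.
m = ((-3044)·844401 − 1529·(-1684823))/1884164 = 5737723/1884164; c = (5·(-1684823) − 1529·(-3044))/1884164 = -3769839/1884164.
At s = 13: ĝ = (5737723/1884164)·(1) + (-3769839/1884164)·(2197) = -2069149640/471041.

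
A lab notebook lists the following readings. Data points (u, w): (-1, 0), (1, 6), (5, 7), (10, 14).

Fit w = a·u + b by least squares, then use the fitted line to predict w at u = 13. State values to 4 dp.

From the data, Σu·u = 127, Σu = 15, Σ1 = 4.
Moment sums: Σu·w = 181, Σw = 27.
det = 127·4 − 15² = 283.
a = (181·4 − 15·27)/283 = 319/283; b = (127·27 − 15·181)/283 = 714/283.
At u = 13: ŵ = (319/283)·(13) + (714/283)·(1) = 4861/283.

ŵ = 17.1767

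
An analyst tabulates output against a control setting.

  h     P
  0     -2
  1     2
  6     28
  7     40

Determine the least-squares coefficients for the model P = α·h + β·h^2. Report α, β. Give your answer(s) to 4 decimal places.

The normal equations are: 86·α + 560·β = 450;  560·α + 3698·β = 2970.
det = 86·3698 − 560² = 4428.
α = (450·3698 − 560·2970)/4428 = 25/123; β = (86·2970 − 560·450)/4428 = 95/123.

α = 0.2033, β = 0.7724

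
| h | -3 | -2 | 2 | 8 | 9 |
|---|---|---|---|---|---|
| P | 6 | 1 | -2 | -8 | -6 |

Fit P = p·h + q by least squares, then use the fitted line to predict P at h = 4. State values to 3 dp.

The normal equations are: 162·p + 14·q = -142;  14·p + 5·q = -9.
(Σh·h = 162, Σh = 14, Σ1 = 5, Σh·P = -142, ΣP = -9.)
Determinant 162·5 − 14² = 614.
p = ((-142)·5 − 14·(-9))/614 = -292/307; q = (162·(-9) − 14·(-142))/614 = 265/307.
At h = 4: P̂ = (-292/307)·(4) + (265/307)·(1) = -903/307.

P̂ = -2.941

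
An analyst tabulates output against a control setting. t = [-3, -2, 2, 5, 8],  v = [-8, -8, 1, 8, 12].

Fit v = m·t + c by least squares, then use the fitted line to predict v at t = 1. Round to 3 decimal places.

v̂ = -0.953

From the data, Σt·t = 106, Σt = 10, Σ1 = 5.
For Aᵀv: Σt·v = 178, Σv = 5.
Normal equations: [[106, 10]; [10, 5]]·[m, c]ᵀ = [178, 5]ᵀ.
Eliminating c: 5·(row 1) − 10·(row 2) gives 430·m = 5·178 − 10·5 = 840, so m = 84/43.
Then c = (5 − 10·(84/43))/5 = -125/43.
At t = 1: v̂ = (84/43)·(1) + (-125/43)·(1) = -41/43.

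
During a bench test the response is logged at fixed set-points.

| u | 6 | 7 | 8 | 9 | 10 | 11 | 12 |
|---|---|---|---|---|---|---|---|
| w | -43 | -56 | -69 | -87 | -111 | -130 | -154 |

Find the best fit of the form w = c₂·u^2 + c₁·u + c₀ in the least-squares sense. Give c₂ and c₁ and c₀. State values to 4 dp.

From the data, Σu^2·u^2 = 59731, Σu^2·u = 5859, Σu^2 = 595, Σu·u = 595, Σu = 63, Σ1 = 7.
For Mᵀw: Σu^2·w = -64761, Σu·w = -6373, Σw = -650.
So MᵀM·[c₂, c₁, c₀]ᵀ = Mᵀw: [[59731, 5859, 595]; [5859, 595, 63]; [595, 63, 7]]·[c₂, c₁, c₀]ᵀ = [-64761, -6373, -650]ᵀ.
Row-reducing yields c₂ = -97/84, c₁ = 59/28, c₀ = -41/3.

c₂ = -1.1548, c₁ = 2.1071, c₀ = -13.6667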